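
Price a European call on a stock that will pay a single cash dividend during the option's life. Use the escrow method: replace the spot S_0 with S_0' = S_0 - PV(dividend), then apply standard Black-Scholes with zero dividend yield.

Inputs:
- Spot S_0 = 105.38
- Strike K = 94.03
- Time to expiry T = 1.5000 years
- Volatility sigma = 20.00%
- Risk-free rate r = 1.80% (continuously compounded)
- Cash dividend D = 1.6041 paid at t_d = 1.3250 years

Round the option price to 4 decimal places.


Answer: Price = 16.8888

Derivation:
PV(D) = D * exp(-r * t_d) = 1.6041 * 0.97643216 = 1.56629483
S_0' = S_0 - PV(D) = 105.3800 - 1.56629483 = 103.81370517
d1 = (ln(S_0'/K) + (r + sigma^2/2)*T) / (sigma*sqrt(T)) = 0.63680249
d2 = d1 - sigma*sqrt(T) = 0.39185351
exp(-rT) = 0.97336124
N(d1) = 0.73787325; N(d2) = 0.65241677
C = S_0' * N(d1) - K * exp(-rT) * N(d2) = 103.81370517 * 0.73787325 - 94.0300 * 0.97336124 * 0.65241677 = 16.8888


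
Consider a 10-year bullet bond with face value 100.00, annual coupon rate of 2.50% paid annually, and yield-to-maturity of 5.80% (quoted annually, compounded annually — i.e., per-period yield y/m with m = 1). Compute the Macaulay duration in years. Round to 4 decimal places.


Coupon per period c = face * coupon_rate / m = 2.500000
Periods per year m = 1; per-period yield y/m = 0.058000
Number of cashflows N = 10
Cashflows (t years, CF_t, discount factor 1/(1+y/m)^(m*t), PV):
  t = 1.0000: CF_t = 2.500000, DF = 0.945180, PV = 2.362949
  t = 2.0000: CF_t = 2.500000, DF = 0.893364, PV = 2.233411
  t = 3.0000: CF_t = 2.500000, DF = 0.844390, PV = 2.110975
  t = 4.0000: CF_t = 2.500000, DF = 0.798100, PV = 1.995250
  t = 5.0000: CF_t = 2.500000, DF = 0.754348, PV = 1.885870
  t = 6.0000: CF_t = 2.500000, DF = 0.712994, PV = 1.782485
  t = 7.0000: CF_t = 2.500000, DF = 0.673908, PV = 1.684769
  t = 8.0000: CF_t = 2.500000, DF = 0.636964, PV = 1.592409
  t = 9.0000: CF_t = 2.500000, DF = 0.602045, PV = 1.505113
  t = 10.0000: CF_t = 102.500000, DF = 0.569041, PV = 58.326671
Price P = sum_t PV_t = 75.479901
Macaulay numerator sum_t t * PV_t:
  t * PV_t at t = 1.0000: 2.362949
  t * PV_t at t = 2.0000: 4.466822
  t * PV_t at t = 3.0000: 6.332924
  t * PV_t at t = 4.0000: 7.981000
  t * PV_t at t = 5.0000: 9.429348
  t * PV_t at t = 6.0000: 10.694913
  t * PV_t at t = 7.0000: 11.793382
  t * PV_t at t = 8.0000: 12.739273
  t * PV_t at t = 9.0000: 13.546014
  t * PV_t at t = 10.0000: 583.266708
Macaulay duration D = (sum_t t * PV_t) / P = 662.613334 / 75.479901 = 8.778672

Answer: Macaulay duration = 8.7787 years


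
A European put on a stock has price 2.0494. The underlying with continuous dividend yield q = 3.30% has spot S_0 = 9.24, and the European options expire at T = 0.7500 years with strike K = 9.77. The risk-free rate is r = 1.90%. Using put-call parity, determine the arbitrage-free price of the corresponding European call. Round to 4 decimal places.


Put-call parity: C - P = S_0 * exp(-qT) - K * exp(-rT).
S_0 * exp(-qT) = 9.2400 * 0.97555377 = 9.01411683
K * exp(-rT) = 9.7700 * 0.98585105 = 9.63176477
C = P + S*exp(-qT) - K*exp(-rT)
C = 2.0494 + 9.01411683 - 9.63176477 = 1.4318

Answer: Call price = 1.4318


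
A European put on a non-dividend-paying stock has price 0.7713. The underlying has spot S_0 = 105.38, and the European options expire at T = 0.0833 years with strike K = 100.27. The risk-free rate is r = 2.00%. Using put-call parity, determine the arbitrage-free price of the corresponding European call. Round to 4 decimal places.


Answer: Call price = 6.0482

Derivation:
Put-call parity: C - P = S_0 * exp(-qT) - K * exp(-rT).
S_0 * exp(-qT) = 105.3800 * 1.00000000 = 105.38000000
K * exp(-rT) = 100.2700 * 0.99833539 = 100.10308926
C = P + S*exp(-qT) - K*exp(-rT)
C = 0.7713 + 105.38000000 - 100.10308926 = 6.0482


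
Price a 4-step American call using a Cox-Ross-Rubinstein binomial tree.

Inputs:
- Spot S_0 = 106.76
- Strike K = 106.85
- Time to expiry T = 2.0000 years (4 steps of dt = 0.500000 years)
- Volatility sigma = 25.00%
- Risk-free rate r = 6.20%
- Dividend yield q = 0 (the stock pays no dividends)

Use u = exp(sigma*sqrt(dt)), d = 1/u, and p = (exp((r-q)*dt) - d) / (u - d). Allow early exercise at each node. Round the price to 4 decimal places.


Answer: Price = V(0,0) = 20.2587

Derivation:
dt = T/N = 0.500000
u = exp(sigma*sqrt(dt)) = 1.193365; d = 1/u = 0.837967
p = (exp((r-q)*dt) - d) / (u - d) = 0.544513
Discount per step: exp(-r*dt) = 0.969476
Stock lattice S(k, i) with i counting down-moves:
  k=0: S(0,0) = 106.7600
  k=1: S(1,0) = 127.4036; S(1,1) = 89.4613
  k=2: S(2,0) = 152.0389; S(2,1) = 106.7600; S(2,2) = 74.9656
  k=3: S(3,0) = 181.4379; S(3,1) = 127.4036; S(3,2) = 89.4613; S(3,3) = 62.8187
  k=4: S(4,0) = 216.5216; S(4,1) = 152.0389; S(4,2) = 106.7600; S(4,3) = 74.9656; S(4,4) = 52.6400
Terminal payoffs V(N, i) = max(S_T - K, 0):
  V(4,0) = 109.671555; V(4,1) = 45.188947; V(4,2) = 0.000000; V(4,3) = 0.000000; V(4,4) = 0.000000
Backward induction: V(k, i) = exp(-r*dt) * [p * V(k+1, i) + (1-p) * V(k+1, i+1)]; then take max(V_cont, immediate exercise) for American.
  V(3,0) = exp(-r*dt) * [p*109.671555 + (1-p)*45.188947] = 77.849428; exercise = 74.587893; V(3,0) = max -> 77.849428
  V(3,1) = exp(-r*dt) * [p*45.188947 + (1-p)*0.000000] = 23.854880; exercise = 20.553603; V(3,1) = max -> 23.854880
  V(3,2) = exp(-r*dt) * [p*0.000000 + (1-p)*0.000000] = 0.000000; exercise = 0.000000; V(3,2) = max -> 0.000000
  V(3,3) = exp(-r*dt) * [p*0.000000 + (1-p)*0.000000] = 0.000000; exercise = 0.000000; V(3,3) = max -> 0.000000
  V(2,0) = exp(-r*dt) * [p*77.849428 + (1-p)*23.854880] = 51.630010; exercise = 45.188947; V(2,0) = max -> 51.630010
  V(2,1) = exp(-r*dt) * [p*23.854880 + (1-p)*0.000000] = 12.592799; exercise = 0.000000; V(2,1) = max -> 12.592799
  V(2,2) = exp(-r*dt) * [p*0.000000 + (1-p)*0.000000] = 0.000000; exercise = 0.000000; V(2,2) = max -> 0.000000
  V(1,0) = exp(-r*dt) * [p*51.630010 + (1-p)*12.592799] = 32.815839; exercise = 20.553603; V(1,0) = max -> 32.815839
  V(1,1) = exp(-r*dt) * [p*12.592799 + (1-p)*0.000000] = 6.647637; exercise = 0.000000; V(1,1) = max -> 6.647637
  V(0,0) = exp(-r*dt) * [p*32.815839 + (1-p)*6.647637] = 20.258704; exercise = 0.000000; V(0,0) = max -> 20.258704


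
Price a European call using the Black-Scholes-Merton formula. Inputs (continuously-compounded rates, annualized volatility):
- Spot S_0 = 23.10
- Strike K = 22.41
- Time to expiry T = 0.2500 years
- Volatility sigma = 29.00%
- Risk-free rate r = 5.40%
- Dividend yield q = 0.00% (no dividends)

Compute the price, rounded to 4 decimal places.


d1 = (ln(S/K) + (r - q + 0.5*sigma^2) * T) / (sigma * sqrt(T)) = 0.37474365
d2 = d1 - sigma * sqrt(T) = 0.22974365
exp(-rT) = 0.98659072; exp(-qT) = 1.00000000
C = S_0 * exp(-qT) * N(d1) - K * exp(-rT) * N(d2)
N(d1) = 0.64607444; N(d2) = 0.59085451
C = 23.1000 * 1.00000000 * 0.64607444 - 22.4100 * 0.98659072 * 0.59085451 = 1.8608

Answer: Price = 1.8608


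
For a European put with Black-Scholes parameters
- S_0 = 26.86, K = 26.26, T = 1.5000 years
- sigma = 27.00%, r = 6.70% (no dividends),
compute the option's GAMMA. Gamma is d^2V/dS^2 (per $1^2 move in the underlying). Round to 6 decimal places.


d1 = 0.5375762752; d2 = 0.2068951599
phi(d1) = 0.3452685845; exp(-qT) = 1.0000000000; exp(-rT) = 0.9043851124
Gamma = exp(-qT) * phi(d1) / (S * sigma * sqrt(T)) = 1.0000000000 * 0.3452685845 / (26.8600 * 0.2700 * 1.2247448714) = 0.038872

Answer: Gamma = 0.038872


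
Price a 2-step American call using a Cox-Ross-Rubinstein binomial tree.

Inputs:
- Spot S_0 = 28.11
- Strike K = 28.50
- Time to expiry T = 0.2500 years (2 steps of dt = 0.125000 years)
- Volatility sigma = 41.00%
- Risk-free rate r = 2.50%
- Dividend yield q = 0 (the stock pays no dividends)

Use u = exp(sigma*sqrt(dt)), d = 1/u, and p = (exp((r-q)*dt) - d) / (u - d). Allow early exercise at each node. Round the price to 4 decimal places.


dt = T/N = 0.125000
u = exp(sigma*sqrt(dt)) = 1.155990; d = 1/u = 0.865060
p = (exp((r-q)*dt) - d) / (u - d) = 0.474582
Discount per step: exp(-r*dt) = 0.996880
Stock lattice S(k, i) with i counting down-moves:
  k=0: S(0,0) = 28.1100
  k=1: S(1,0) = 32.4949; S(1,1) = 24.3168
  k=2: S(2,0) = 37.5637; S(2,1) = 28.1100; S(2,2) = 21.0355
Terminal payoffs V(N, i) = max(S_T - K, 0):
  V(2,0) = 9.063738; V(2,1) = 0.000000; V(2,2) = 0.000000
Backward induction: V(k, i) = exp(-r*dt) * [p * V(k+1, i) + (1-p) * V(k+1, i+1)]; then take max(V_cont, immediate exercise) for American.
  V(1,0) = exp(-r*dt) * [p*9.063738 + (1-p)*0.000000] = 4.288068; exercise = 3.994871; V(1,0) = max -> 4.288068
  V(1,1) = exp(-r*dt) * [p*0.000000 + (1-p)*0.000000] = 0.000000; exercise = 0.000000; V(1,1) = max -> 0.000000
  V(0,0) = exp(-r*dt) * [p*4.288068 + (1-p)*0.000000] = 2.028692; exercise = 0.000000; V(0,0) = max -> 2.028692

Answer: Price = V(0,0) = 2.0287


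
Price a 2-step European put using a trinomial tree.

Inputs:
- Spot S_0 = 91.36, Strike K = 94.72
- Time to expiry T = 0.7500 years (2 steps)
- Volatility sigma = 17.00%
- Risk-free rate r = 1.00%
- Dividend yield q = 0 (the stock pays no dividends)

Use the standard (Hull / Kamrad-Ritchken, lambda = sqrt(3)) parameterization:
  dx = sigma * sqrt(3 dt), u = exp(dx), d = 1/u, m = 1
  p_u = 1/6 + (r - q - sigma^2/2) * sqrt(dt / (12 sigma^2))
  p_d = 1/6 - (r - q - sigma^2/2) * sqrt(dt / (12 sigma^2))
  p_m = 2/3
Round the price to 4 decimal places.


Answer: Price = V(0,0) = 6.7493

Derivation:
dt = T/N = 0.375000; dx = sigma*sqrt(3*dt) = 0.180312
u = exp(dx) = 1.197591; d = 1/u = 0.835009
p_u = 0.162039, p_m = 0.666667, p_d = 0.171294
Discount per step: exp(-r*dt) = 0.996257
Stock lattice S(k, j) with j the centered position index:
  k=0: S(0,+0) = 91.3600
  k=1: S(1,-1) = 76.2865; S(1,+0) = 91.3600; S(1,+1) = 109.4119
  k=2: S(2,-2) = 63.6999; S(2,-1) = 76.2865; S(2,+0) = 91.3600; S(2,+1) = 109.4119; S(2,+2) = 131.0308
Terminal payoffs V(N, j) = max(K - S_T, 0):
  V(2,-2) = 31.020081; V(2,-1) = 18.433536; V(2,+0) = 3.360000; V(2,+1) = 0.000000; V(2,+2) = 0.000000
Backward induction: V(k, j) = exp(-r*dt) * [p_u * V(k+1, j+1) + p_m * V(k+1, j) + p_d * V(k+1, j-1)]
  V(1,-1) = exp(-r*dt) * [p_u*3.360000 + p_m*18.433536 + p_d*31.020081] = 18.079108
  V(1,+0) = exp(-r*dt) * [p_u*0.000000 + p_m*3.360000 + p_d*18.433536] = 5.377352
  V(1,+1) = exp(-r*dt) * [p_u*0.000000 + p_m*0.000000 + p_d*3.360000] = 0.573394
  V(0,+0) = exp(-r*dt) * [p_u*0.573394 + p_m*5.377352 + p_d*18.079108] = 6.749300


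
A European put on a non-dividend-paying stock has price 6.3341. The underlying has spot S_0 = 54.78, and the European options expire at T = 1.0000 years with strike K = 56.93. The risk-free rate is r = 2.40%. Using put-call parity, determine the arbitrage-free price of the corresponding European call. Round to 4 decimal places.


Answer: Call price = 5.5342

Derivation:
Put-call parity: C - P = S_0 * exp(-qT) - K * exp(-rT).
S_0 * exp(-qT) = 54.7800 * 1.00000000 = 54.78000000
K * exp(-rT) = 56.9300 * 0.97628571 = 55.57994546
C = P + S*exp(-qT) - K*exp(-rT)
C = 6.3341 + 54.78000000 - 55.57994546 = 5.5342


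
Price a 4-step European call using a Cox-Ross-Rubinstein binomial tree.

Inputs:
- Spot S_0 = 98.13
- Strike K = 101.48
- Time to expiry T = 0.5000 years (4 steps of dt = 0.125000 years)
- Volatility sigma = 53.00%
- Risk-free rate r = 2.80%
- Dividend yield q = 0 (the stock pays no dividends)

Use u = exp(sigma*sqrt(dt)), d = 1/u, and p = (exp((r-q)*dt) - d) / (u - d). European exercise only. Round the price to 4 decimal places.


dt = T/N = 0.125000
u = exp(sigma*sqrt(dt)) = 1.206089; d = 1/u = 0.829126
p = (exp((r-q)*dt) - d) / (u - d) = 0.462592
Discount per step: exp(-r*dt) = 0.996506
Stock lattice S(k, i) with i counting down-moves:
  k=0: S(0,0) = 98.1300
  k=1: S(1,0) = 118.3536; S(1,1) = 81.3621
  k=2: S(2,0) = 142.7450; S(2,1) = 98.1300; S(2,2) = 67.4594
  k=3: S(3,0) = 172.1632; S(3,1) = 118.3536; S(3,2) = 81.3621; S(3,3) = 55.9324
  k=4: S(4,0) = 207.6443; S(4,1) = 142.7450; S(4,2) = 98.1300; S(4,3) = 67.4594; S(4,4) = 46.3750
Terminal payoffs V(N, i) = max(S_T - K, 0):
  V(4,0) = 106.164258; V(4,1) = 41.264986; V(4,2) = 0.000000; V(4,3) = 0.000000; V(4,4) = 0.000000
Backward induction: V(k, i) = exp(-r*dt) * [p * V(k+1, i) + (1-p) * V(k+1, i+1)].
  V(3,0) = exp(-r*dt) * [p*106.164258 + (1-p)*41.264986] = 71.037786
  V(3,1) = exp(-r*dt) * [p*41.264986 + (1-p)*0.000000] = 19.022148
  V(3,2) = exp(-r*dt) * [p*0.000000 + (1-p)*0.000000] = 0.000000
  V(3,3) = exp(-r*dt) * [p*0.000000 + (1-p)*0.000000] = 0.000000
  V(2,0) = exp(-r*dt) * [p*71.037786 + (1-p)*19.022148] = 42.933622
  V(2,1) = exp(-r*dt) * [p*19.022148 + (1-p)*0.000000] = 8.768744
  V(2,2) = exp(-r*dt) * [p*0.000000 + (1-p)*0.000000] = 0.000000
  V(1,0) = exp(-r*dt) * [p*42.933622 + (1-p)*8.768744] = 24.487279
  V(1,1) = exp(-r*dt) * [p*8.768744 + (1-p)*0.000000] = 4.042176
  V(0,0) = exp(-r*dt) * [p*24.487279 + (1-p)*4.042176] = 13.452745

Answer: Price = V(0,0) = 13.4527


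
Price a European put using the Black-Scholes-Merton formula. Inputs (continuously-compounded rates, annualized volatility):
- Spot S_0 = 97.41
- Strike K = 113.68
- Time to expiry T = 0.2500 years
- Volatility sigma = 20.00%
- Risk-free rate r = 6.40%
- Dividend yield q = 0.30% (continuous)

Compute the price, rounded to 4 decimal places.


Answer: Price = 14.9276

Derivation:
d1 = (ln(S/K) + (r - q + 0.5*sigma^2) * T) / (sigma * sqrt(T)) = -1.34208609
d2 = d1 - sigma * sqrt(T) = -1.44208609
exp(-rT) = 0.98412732; exp(-qT) = 0.99925028
P = K * exp(-rT) * N(-d2) - S_0 * exp(-qT) * N(-d1)
N(-d1) = 0.91021596; N(-d2) = 0.92536096
P = 113.6800 * 0.98412732 * 0.92536096 - 97.4100 * 0.99925028 * 0.91021596 = 14.9276


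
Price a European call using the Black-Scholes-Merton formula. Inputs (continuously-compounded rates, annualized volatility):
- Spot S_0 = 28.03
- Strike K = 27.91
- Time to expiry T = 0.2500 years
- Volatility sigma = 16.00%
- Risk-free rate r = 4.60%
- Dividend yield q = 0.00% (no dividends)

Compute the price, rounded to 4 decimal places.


d1 = (ln(S/K) + (r - q + 0.5*sigma^2) * T) / (sigma * sqrt(T)) = 0.23737897
d2 = d1 - sigma * sqrt(T) = 0.15737897
exp(-rT) = 0.98856587; exp(-qT) = 1.00000000
C = S_0 * exp(-qT) * N(d1) - K * exp(-rT) * N(d2)
N(d1) = 0.59381860; N(d2) = 0.56252691
C = 28.0300 * 1.00000000 * 0.59381860 - 27.9100 * 0.98856587 * 0.56252691 = 1.1241

Answer: Price = 1.1241


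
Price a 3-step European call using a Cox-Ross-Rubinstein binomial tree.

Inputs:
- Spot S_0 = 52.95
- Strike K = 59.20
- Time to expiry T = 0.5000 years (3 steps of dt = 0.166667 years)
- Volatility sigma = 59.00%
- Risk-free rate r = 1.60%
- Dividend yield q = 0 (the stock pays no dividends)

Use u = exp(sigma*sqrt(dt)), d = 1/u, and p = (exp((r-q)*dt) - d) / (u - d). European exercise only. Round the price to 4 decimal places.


Answer: Price = V(0,0) = 7.0524

Derivation:
dt = T/N = 0.166667
u = exp(sigma*sqrt(dt)) = 1.272351; d = 1/u = 0.785947
p = (exp((r-q)*dt) - d) / (u - d) = 0.445563
Discount per step: exp(-r*dt) = 0.997337
Stock lattice S(k, i) with i counting down-moves:
  k=0: S(0,0) = 52.9500
  k=1: S(1,0) = 67.3710; S(1,1) = 41.6159
  k=2: S(2,0) = 85.7196; S(2,1) = 52.9500; S(2,2) = 32.7078
  k=3: S(3,0) = 109.0654; S(3,1) = 67.3710; S(3,2) = 41.6159; S(3,3) = 25.7066
Terminal payoffs V(N, i) = max(S_T - K, 0):
  V(3,0) = 49.865383; V(3,1) = 8.170994; V(3,2) = 0.000000; V(3,3) = 0.000000
Backward induction: V(k, i) = exp(-r*dt) * [p * V(k+1, i) + (1-p) * V(k+1, i+1)].
  V(2,0) = exp(-r*dt) * [p*49.865383 + (1-p)*8.170994] = 26.677218
  V(2,1) = exp(-r*dt) * [p*8.170994 + (1-p)*0.000000] = 3.630993
  V(2,2) = exp(-r*dt) * [p*0.000000 + (1-p)*0.000000] = 0.000000
  V(1,0) = exp(-r*dt) * [p*26.677218 + (1-p)*3.630993] = 13.862512
  V(1,1) = exp(-r*dt) * [p*3.630993 + (1-p)*0.000000] = 1.613526
  V(0,0) = exp(-r*dt) * [p*13.862512 + (1-p)*1.613526] = 7.052384


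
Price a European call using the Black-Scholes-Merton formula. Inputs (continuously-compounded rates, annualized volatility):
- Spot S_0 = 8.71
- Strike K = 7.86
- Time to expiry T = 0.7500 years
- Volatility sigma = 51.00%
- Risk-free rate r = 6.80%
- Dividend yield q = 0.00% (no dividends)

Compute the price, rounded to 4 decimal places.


d1 = (ln(S/K) + (r - q + 0.5*sigma^2) * T) / (sigma * sqrt(T)) = 0.56879798
d2 = d1 - sigma * sqrt(T) = 0.12712502
exp(-rT) = 0.95027867; exp(-qT) = 1.00000000
C = S_0 * exp(-qT) * N(d1) - K * exp(-rT) * N(d2)
N(d1) = 0.71525338; N(d2) = 0.55057928
C = 8.7100 * 1.00000000 * 0.71525338 - 7.8600 * 0.95027867 * 0.55057928 = 2.1175

Answer: Price = 2.1175


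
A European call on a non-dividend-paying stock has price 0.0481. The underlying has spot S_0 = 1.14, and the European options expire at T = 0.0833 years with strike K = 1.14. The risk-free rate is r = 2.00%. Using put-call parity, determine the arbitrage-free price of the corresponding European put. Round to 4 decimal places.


Answer: Put price = 0.0462

Derivation:
Put-call parity: C - P = S_0 * exp(-qT) - K * exp(-rT).
S_0 * exp(-qT) = 1.1400 * 1.00000000 = 1.14000000
K * exp(-rT) = 1.1400 * 0.99833539 = 1.13810234
P = C - S*exp(-qT) + K*exp(-rT)
P = 0.0481 - 1.14000000 + 1.13810234 = 0.0462


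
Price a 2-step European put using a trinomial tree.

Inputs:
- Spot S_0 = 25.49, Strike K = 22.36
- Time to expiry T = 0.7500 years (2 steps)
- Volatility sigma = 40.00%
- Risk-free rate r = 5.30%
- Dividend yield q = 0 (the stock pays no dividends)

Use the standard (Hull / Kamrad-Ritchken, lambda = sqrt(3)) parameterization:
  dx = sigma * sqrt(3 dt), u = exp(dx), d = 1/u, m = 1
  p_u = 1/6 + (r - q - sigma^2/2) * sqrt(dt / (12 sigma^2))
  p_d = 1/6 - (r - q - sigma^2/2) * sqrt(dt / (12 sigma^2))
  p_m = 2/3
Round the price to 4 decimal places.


dt = T/N = 0.375000; dx = sigma*sqrt(3*dt) = 0.424264
u = exp(dx) = 1.528465; d = 1/u = 0.654251
p_u = 0.154734, p_m = 0.666667, p_d = 0.178599
Discount per step: exp(-r*dt) = 0.980321
Stock lattice S(k, j) with j the centered position index:
  k=0: S(0,+0) = 25.4900
  k=1: S(1,-1) = 16.6769; S(1,+0) = 25.4900; S(1,+1) = 38.9606
  k=2: S(2,-2) = 10.9109; S(2,-1) = 16.6769; S(2,+0) = 25.4900; S(2,+1) = 38.9606; S(2,+2) = 59.5499
Terminal payoffs V(N, j) = max(K - S_T, 0):
  V(2,-2) = 11.449146; V(2,-1) = 5.683140; V(2,+0) = 0.000000; V(2,+1) = 0.000000; V(2,+2) = 0.000000
Backward induction: V(k, j) = exp(-r*dt) * [p_u * V(k+1, j+1) + p_m * V(k+1, j) + p_d * V(k+1, j-1)]
  V(1,-1) = exp(-r*dt) * [p_u*0.000000 + p_m*5.683140 + p_d*11.449146] = 5.718769
  V(1,+0) = exp(-r*dt) * [p_u*0.000000 + p_m*0.000000 + p_d*5.683140] = 0.995030
  V(1,+1) = exp(-r*dt) * [p_u*0.000000 + p_m*0.000000 + p_d*0.000000] = 0.000000
  V(0,+0) = exp(-r*dt) * [p_u*0.000000 + p_m*0.995030 + p_d*5.718769] = 1.651567

Answer: Price = V(0,0) = 1.6516


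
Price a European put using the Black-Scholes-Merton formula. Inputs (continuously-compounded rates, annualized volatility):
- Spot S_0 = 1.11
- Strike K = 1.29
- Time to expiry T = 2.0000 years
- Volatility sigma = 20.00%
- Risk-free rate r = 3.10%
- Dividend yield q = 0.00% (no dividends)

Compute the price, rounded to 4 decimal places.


Answer: Price = 0.1881

Derivation:
d1 = (ln(S/K) + (r - q + 0.5*sigma^2) * T) / (sigma * sqrt(T)) = -0.17070337
d2 = d1 - sigma * sqrt(T) = -0.45354608
exp(-rT) = 0.93988289; exp(-qT) = 1.00000000
P = K * exp(-rT) * N(-d2) - S_0 * exp(-qT) * N(-d1)
N(-d1) = 0.56777149; N(-d2) = 0.67492221
P = 1.2900 * 0.93988289 * 0.67492221 - 1.1100 * 1.00000000 * 0.56777149 = 0.1881


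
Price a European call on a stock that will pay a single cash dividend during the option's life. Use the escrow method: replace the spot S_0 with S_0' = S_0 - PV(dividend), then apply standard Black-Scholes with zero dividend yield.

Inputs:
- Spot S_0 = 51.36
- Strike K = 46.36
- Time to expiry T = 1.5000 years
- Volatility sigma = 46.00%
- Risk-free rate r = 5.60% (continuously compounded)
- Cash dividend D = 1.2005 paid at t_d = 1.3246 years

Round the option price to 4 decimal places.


PV(D) = D * exp(-r * t_d) = 1.2005 * 0.92850678 = 1.11467239
S_0' = S_0 - PV(D) = 51.3600 - 1.11467239 = 50.24532761
d1 = (ln(S_0'/K) + (r + sigma^2/2)*T) / (sigma*sqrt(T)) = 0.57364306
d2 = d1 - sigma*sqrt(T) = 0.01026042
exp(-rT) = 0.91943126
N(d1) = 0.71689532; N(d2) = 0.50409324
C = S_0' * N(d1) - K * exp(-rT) * N(d2) = 50.24532761 * 0.71689532 - 46.3600 * 0.91943126 * 0.50409324 = 14.5337

Answer: Price = 14.5337


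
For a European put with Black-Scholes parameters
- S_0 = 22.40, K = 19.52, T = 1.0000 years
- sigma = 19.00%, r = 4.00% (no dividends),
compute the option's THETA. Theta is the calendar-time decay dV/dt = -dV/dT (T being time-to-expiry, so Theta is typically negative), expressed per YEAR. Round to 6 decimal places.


Answer: Theta = -0.349139

Derivation:
d1 = 1.0298493572; d2 = 0.8398493572
phi(d1) = 0.2347501827; exp(-qT) = 1.0000000000; exp(-rT) = 0.9607894392
Theta = -S*exp(-qT)*phi(d1)*sigma/(2*sqrt(T)) + r*K*exp(-rT)*N(-d2) - q*S*exp(-qT)*N(-d1)
N(-d1) = 0.1515403635; N(-d2) = 0.2004964277; sqrt(T) = 1.0000000000
Term 1 = -22.4000 * 1.0000000000 * 0.2347501827 * 0.1900 / (2 * 1.0000000000) = -0.4995483888
Term 2 = 0.0400 * 19.5200 * 0.9607894392 * 0.2004964277 = 0.1504092911
Term 3 = 0 (no dividend yield, q = 0)
Theta = -0.4995483888 + (0.1504092911) + (0.0000000000) = -0.349139


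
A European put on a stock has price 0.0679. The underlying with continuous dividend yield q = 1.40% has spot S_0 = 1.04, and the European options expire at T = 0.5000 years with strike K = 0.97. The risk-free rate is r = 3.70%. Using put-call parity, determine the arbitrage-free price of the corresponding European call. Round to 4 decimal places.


Put-call parity: C - P = S_0 * exp(-qT) - K * exp(-rT).
S_0 * exp(-qT) = 1.0400 * 0.99302444 = 1.03274542
K * exp(-rT) = 0.9700 * 0.98167007 = 0.95221997
C = P + S*exp(-qT) - K*exp(-rT)
C = 0.0679 + 1.03274542 - 0.95221997 = 0.1484

Answer: Call price = 0.1484


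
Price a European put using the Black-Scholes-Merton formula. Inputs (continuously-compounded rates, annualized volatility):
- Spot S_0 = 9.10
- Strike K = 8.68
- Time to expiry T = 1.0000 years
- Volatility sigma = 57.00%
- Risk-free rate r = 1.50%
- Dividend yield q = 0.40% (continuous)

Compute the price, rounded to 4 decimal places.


Answer: Price = 1.7295

Derivation:
d1 = (ln(S/K) + (r - q + 0.5*sigma^2) * T) / (sigma * sqrt(T)) = 0.38719804
d2 = d1 - sigma * sqrt(T) = -0.18280196
exp(-rT) = 0.98511194; exp(-qT) = 0.99600799
P = K * exp(-rT) * N(-d2) - S_0 * exp(-qT) * N(-d1)
N(-d1) = 0.34930480; N(-d2) = 0.57252329
P = 8.6800 * 0.98511194 * 0.57252329 - 9.1000 * 0.99600799 * 0.34930480 = 1.7295


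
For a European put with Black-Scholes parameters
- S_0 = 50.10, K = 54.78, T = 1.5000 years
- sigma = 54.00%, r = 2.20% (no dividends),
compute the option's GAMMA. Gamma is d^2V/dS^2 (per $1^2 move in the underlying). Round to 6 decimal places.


Answer: Gamma = 0.011683

Derivation:
d1 = 0.2455475029; d2 = -0.4158147276
phi(d1) = 0.3870949291; exp(-qT) = 1.0000000000; exp(-rT) = 0.9675385596
Gamma = exp(-qT) * phi(d1) / (S * sigma * sqrt(T)) = 1.0000000000 * 0.3870949291 / (50.1000 * 0.5400 * 1.2247448714) = 0.011683


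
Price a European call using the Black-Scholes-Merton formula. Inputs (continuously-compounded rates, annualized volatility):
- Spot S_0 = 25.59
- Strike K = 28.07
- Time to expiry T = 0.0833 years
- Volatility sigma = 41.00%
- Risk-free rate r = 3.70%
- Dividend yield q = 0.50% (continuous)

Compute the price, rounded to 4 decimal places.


d1 = (ln(S/K) + (r - q + 0.5*sigma^2) * T) / (sigma * sqrt(T)) = -0.69999648
d2 = d1 - sigma * sqrt(T) = -0.81832961
exp(-rT) = 0.99692264; exp(-qT) = 0.99958359
C = S_0 * exp(-qT) * N(d1) - K * exp(-rT) * N(d2)
N(d1) = 0.24196475; N(d2) = 0.20658450
C = 25.5900 * 0.99958359 * 0.24196475 - 28.0700 * 0.99692264 * 0.20658450 = 0.4083

Answer: Price = 0.4083


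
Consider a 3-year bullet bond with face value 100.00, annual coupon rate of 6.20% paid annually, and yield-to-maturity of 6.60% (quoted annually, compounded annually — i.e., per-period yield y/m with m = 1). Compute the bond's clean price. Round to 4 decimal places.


Coupon per period c = face * coupon_rate / m = 6.200000
Periods per year m = 1; per-period yield y/m = 0.066000
Number of cashflows N = 3
Cashflows (t years, CF_t, discount factor 1/(1+y/m)^(m*t), PV):
  t = 1.0000: CF_t = 6.200000, DF = 0.938086, PV = 5.816135
  t = 2.0000: CF_t = 6.200000, DF = 0.880006, PV = 5.456037
  t = 3.0000: CF_t = 106.200000, DF = 0.825521, PV = 87.670383
Price P = sum_t PV_t = 98.942555

Answer: Price = 98.9426


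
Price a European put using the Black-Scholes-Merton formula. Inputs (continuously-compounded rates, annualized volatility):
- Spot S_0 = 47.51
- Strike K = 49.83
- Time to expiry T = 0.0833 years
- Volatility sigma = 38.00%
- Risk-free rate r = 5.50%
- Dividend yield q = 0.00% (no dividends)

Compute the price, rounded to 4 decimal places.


Answer: Price = 3.3312

Derivation:
d1 = (ln(S/K) + (r - q + 0.5*sigma^2) * T) / (sigma * sqrt(T)) = -0.33810229
d2 = d1 - sigma * sqrt(T) = -0.44777690
exp(-rT) = 0.99542898; exp(-qT) = 1.00000000
P = K * exp(-rT) * N(-d2) - S_0 * exp(-qT) * N(-d1)
N(-d1) = 0.63235695; N(-d2) = 0.67284289
P = 49.8300 * 0.99542898 * 0.67284289 - 47.5100 * 1.00000000 * 0.63235695 = 3.3312


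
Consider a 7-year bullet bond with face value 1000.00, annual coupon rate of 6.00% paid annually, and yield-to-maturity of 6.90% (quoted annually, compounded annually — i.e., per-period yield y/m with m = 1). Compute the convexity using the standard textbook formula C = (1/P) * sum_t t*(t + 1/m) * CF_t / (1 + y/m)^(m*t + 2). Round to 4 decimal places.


Coupon per period c = face * coupon_rate / m = 60.000000
Periods per year m = 1; per-period yield y/m = 0.069000
Number of cashflows N = 7
Cashflows (t years, CF_t, discount factor 1/(1+y/m)^(m*t), PV):
  t = 1.0000: CF_t = 60.000000, DF = 0.935454, PV = 56.127222
  t = 2.0000: CF_t = 60.000000, DF = 0.875074, PV = 52.504417
  t = 3.0000: CF_t = 60.000000, DF = 0.818591, PV = 49.115451
  t = 4.0000: CF_t = 60.000000, DF = 0.765754, PV = 45.945230
  t = 5.0000: CF_t = 60.000000, DF = 0.716327, PV = 42.979635
  t = 6.0000: CF_t = 60.000000, DF = 0.670091, PV = 40.205458
  t = 7.0000: CF_t = 1060.000000, DF = 0.626839, PV = 664.449423
Price P = sum_t PV_t = 951.326836
Convexity numerator sum_t t*(t + 1/m) * CF_t / (1+y/m)^(m*t + 2):
  t = 1.0000: term = 98.230902
  t = 2.0000: term = 275.671380
  t = 3.0000: term = 515.755622
  t = 4.0000: term = 804.109170
  t = 5.0000: term = 1128.310341
  t = 6.0000: term = 1477.674909
  t = 7.0000: term = 32560.760915
Convexity = (1/P) * sum = 36860.513238 / 951.326836 = 38.746424

Answer: Convexity = 38.7464


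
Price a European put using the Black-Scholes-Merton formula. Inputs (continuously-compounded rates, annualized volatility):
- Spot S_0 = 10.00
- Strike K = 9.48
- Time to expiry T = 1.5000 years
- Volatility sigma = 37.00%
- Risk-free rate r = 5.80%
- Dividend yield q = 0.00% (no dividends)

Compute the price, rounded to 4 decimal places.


d1 = (ln(S/K) + (r - q + 0.5*sigma^2) * T) / (sigma * sqrt(T)) = 0.53640687
d2 = d1 - sigma * sqrt(T) = 0.08325126
exp(-rT) = 0.91667710; exp(-qT) = 1.00000000
P = K * exp(-rT) * N(-d2) - S_0 * exp(-qT) * N(-d1)
N(-d1) = 0.29583869; N(-d2) = 0.46682588
P = 9.4800 * 0.91667710 * 0.46682588 - 10.0000 * 1.00000000 * 0.29583869 = 1.0984

Answer: Price = 1.0984


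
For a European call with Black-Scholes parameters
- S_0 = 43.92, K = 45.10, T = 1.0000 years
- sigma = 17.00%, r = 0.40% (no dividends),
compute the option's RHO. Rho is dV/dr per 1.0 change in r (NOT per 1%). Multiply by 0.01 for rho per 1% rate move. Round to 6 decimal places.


d1 = -0.0474261724; d2 = -0.2174261724
phi(d1) = 0.3984938738; exp(-qT) = 1.0000000000; exp(-rT) = 0.9960079893
N(d2) = 0.4139381182
Rho = K*T*exp(-rT)*N(d2) = 45.1000 * 1.0000 * 0.9960079893 * 0.4139381182 = 18.594084

Answer: Rho = 18.594084


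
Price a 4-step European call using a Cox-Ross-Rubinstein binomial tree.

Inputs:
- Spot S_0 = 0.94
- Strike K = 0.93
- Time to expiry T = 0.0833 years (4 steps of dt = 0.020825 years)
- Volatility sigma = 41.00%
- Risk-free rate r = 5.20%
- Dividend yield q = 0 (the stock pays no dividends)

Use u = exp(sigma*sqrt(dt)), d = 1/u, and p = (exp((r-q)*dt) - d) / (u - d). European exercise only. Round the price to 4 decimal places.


Answer: Price = V(0,0) = 0.0504

Derivation:
dt = T/N = 0.020825
u = exp(sigma*sqrt(dt)) = 1.060952; d = 1/u = 0.942550
p = (exp((r-q)*dt) - d) / (u - d) = 0.494364
Discount per step: exp(-r*dt) = 0.998918
Stock lattice S(k, i) with i counting down-moves:
  k=0: S(0,0) = 0.9400
  k=1: S(1,0) = 0.9973; S(1,1) = 0.8860
  k=2: S(2,0) = 1.0581; S(2,1) = 0.9400; S(2,2) = 0.8351
  k=3: S(3,0) = 1.1226; S(3,1) = 0.9973; S(3,2) = 0.8860; S(3,3) = 0.7871
  k=4: S(4,0) = 1.1910; S(4,1) = 1.0581; S(4,2) = 0.9400; S(4,3) = 0.8351; S(4,4) = 0.7419
Terminal payoffs V(N, i) = max(S_T - K, 0):
  V(4,0) = 0.260997; V(4,1) = 0.128082; V(4,2) = 0.010000; V(4,3) = 0.000000; V(4,4) = 0.000000
Backward induction: V(k, i) = exp(-r*dt) * [p * V(k+1, i) + (1-p) * V(k+1, i+1)].
  V(3,0) = exp(-r*dt) * [p*0.260997 + (1-p)*0.128082] = 0.193581
  V(3,1) = exp(-r*dt) * [p*0.128082 + (1-p)*0.010000] = 0.068301
  V(3,2) = exp(-r*dt) * [p*0.010000 + (1-p)*0.000000] = 0.004938
  V(3,3) = exp(-r*dt) * [p*0.000000 + (1-p)*0.000000] = 0.000000
  V(2,0) = exp(-r*dt) * [p*0.193581 + (1-p)*0.068301] = 0.130094
  V(2,1) = exp(-r*dt) * [p*0.068301 + (1-p)*0.004938] = 0.036223
  V(2,2) = exp(-r*dt) * [p*0.004938 + (1-p)*0.000000] = 0.002439
  V(1,0) = exp(-r*dt) * [p*0.130094 + (1-p)*0.036223] = 0.082540
  V(1,1) = exp(-r*dt) * [p*0.036223 + (1-p)*0.002439] = 0.019120
  V(0,0) = exp(-r*dt) * [p*0.082540 + (1-p)*0.019120] = 0.050418


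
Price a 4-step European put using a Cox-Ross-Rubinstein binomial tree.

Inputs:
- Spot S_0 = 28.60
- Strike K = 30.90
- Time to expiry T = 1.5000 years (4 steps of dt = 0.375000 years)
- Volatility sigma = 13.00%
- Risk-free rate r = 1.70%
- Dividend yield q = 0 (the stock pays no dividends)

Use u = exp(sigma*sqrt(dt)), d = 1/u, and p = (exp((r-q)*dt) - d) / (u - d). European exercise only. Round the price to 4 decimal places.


Answer: Price = V(0,0) = 2.8179

Derivation:
dt = T/N = 0.375000
u = exp(sigma*sqrt(dt)) = 1.082863; d = 1/u = 0.923478
p = (exp((r-q)*dt) - d) / (u - d) = 0.520234
Discount per step: exp(-r*dt) = 0.993645
Stock lattice S(k, i) with i counting down-moves:
  k=0: S(0,0) = 28.6000
  k=1: S(1,0) = 30.9699; S(1,1) = 26.4115
  k=2: S(2,0) = 33.5361; S(2,1) = 28.6000; S(2,2) = 24.3904
  k=3: S(3,0) = 36.3150; S(3,1) = 30.9699; S(3,2) = 26.4115; S(3,3) = 22.5240
  k=4: S(4,0) = 39.3242; S(4,1) = 33.5361; S(4,2) = 28.6000; S(4,3) = 24.3904; S(4,4) = 20.8004
Terminal payoffs V(N, i) = max(K - S_T, 0):
  V(4,0) = 0.000000; V(4,1) = 0.000000; V(4,2) = 2.300000; V(4,3) = 6.509593; V(4,4) = 10.099583
Backward induction: V(k, i) = exp(-r*dt) * [p * V(k+1, i) + (1-p) * V(k+1, i+1)].
  V(3,0) = exp(-r*dt) * [p*0.000000 + (1-p)*0.000000] = 0.000000
  V(3,1) = exp(-r*dt) * [p*0.000000 + (1-p)*2.300000] = 1.096450
  V(3,2) = exp(-r*dt) * [p*2.300000 + (1-p)*6.509593] = 4.292171
  V(3,3) = exp(-r*dt) * [p*6.509593 + (1-p)*10.099583] = 8.179638
  V(2,0) = exp(-r*dt) * [p*0.000000 + (1-p)*1.096450] = 0.522697
  V(2,1) = exp(-r*dt) * [p*1.096450 + (1-p)*4.292171] = 2.612939
  V(2,2) = exp(-r*dt) * [p*4.292171 + (1-p)*8.179638] = 6.118119
  V(1,0) = exp(-r*dt) * [p*0.522697 + (1-p)*2.612939] = 1.515831
  V(1,1) = exp(-r*dt) * [p*2.612939 + (1-p)*6.118119] = 4.267316
  V(0,0) = exp(-r*dt) * [p*1.515831 + (1-p)*4.267316] = 2.817879


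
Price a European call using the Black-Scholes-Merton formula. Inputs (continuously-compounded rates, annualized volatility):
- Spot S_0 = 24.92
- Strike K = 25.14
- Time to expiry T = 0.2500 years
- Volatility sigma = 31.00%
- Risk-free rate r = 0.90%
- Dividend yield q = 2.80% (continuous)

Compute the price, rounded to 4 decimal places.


Answer: Price = 1.3763

Derivation:
d1 = (ln(S/K) + (r - q + 0.5*sigma^2) * T) / (sigma * sqrt(T)) = -0.00985167
d2 = d1 - sigma * sqrt(T) = -0.16485167
exp(-rT) = 0.99775253; exp(-qT) = 0.99302444
C = S_0 * exp(-qT) * N(d1) - K * exp(-rT) * N(d2)
N(d1) = 0.49606981; N(d2) = 0.43453037
C = 24.9200 * 0.99302444 * 0.49606981 - 25.1400 * 0.99775253 * 0.43453037 = 1.3763


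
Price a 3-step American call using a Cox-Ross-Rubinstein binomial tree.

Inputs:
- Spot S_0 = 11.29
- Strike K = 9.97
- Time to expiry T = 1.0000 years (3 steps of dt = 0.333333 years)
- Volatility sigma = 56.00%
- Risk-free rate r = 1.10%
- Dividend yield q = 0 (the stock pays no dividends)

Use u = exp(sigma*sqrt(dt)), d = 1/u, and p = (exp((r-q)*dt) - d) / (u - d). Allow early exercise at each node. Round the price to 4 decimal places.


Answer: Price = V(0,0) = 3.2461

Derivation:
dt = T/N = 0.333333
u = exp(sigma*sqrt(dt)) = 1.381702; d = 1/u = 0.723745
p = (exp((r-q)*dt) - d) / (u - d) = 0.425451
Discount per step: exp(-r*dt) = 0.996340
Stock lattice S(k, i) with i counting down-moves:
  k=0: S(0,0) = 11.2900
  k=1: S(1,0) = 15.5994; S(1,1) = 8.1711
  k=2: S(2,0) = 21.5537; S(2,1) = 11.2900; S(2,2) = 5.9138
  k=3: S(3,0) = 29.7809; S(3,1) = 15.5994; S(3,2) = 8.1711; S(3,3) = 4.2801
Terminal payoffs V(N, i) = max(S_T - K, 0):
  V(3,0) = 19.810858; V(3,1) = 5.629417; V(3,2) = 0.000000; V(3,3) = 0.000000
Backward induction: V(k, i) = exp(-r*dt) * [p * V(k+1, i) + (1-p) * V(k+1, i+1)]; then take max(V_cont, immediate exercise) for American.
  V(2,0) = exp(-r*dt) * [p*19.810858 + (1-p)*5.629417] = 11.620237; exercise = 11.583747; V(2,0) = max -> 11.620237
  V(2,1) = exp(-r*dt) * [p*5.629417 + (1-p)*0.000000] = 2.386274; exercise = 1.320000; V(2,1) = max -> 2.386274
  V(2,2) = exp(-r*dt) * [p*0.000000 + (1-p)*0.000000] = 0.000000; exercise = 0.000000; V(2,2) = max -> 0.000000
  V(1,0) = exp(-r*dt) * [p*11.620237 + (1-p)*2.386274] = 6.291759; exercise = 5.629417; V(1,0) = max -> 6.291759
  V(1,1) = exp(-r*dt) * [p*2.386274 + (1-p)*0.000000] = 1.011527; exercise = 0.000000; V(1,1) = max -> 1.011527
  V(0,0) = exp(-r*dt) * [p*6.291759 + (1-p)*1.011527] = 3.246082; exercise = 1.320000; V(0,0) = max -> 3.246082


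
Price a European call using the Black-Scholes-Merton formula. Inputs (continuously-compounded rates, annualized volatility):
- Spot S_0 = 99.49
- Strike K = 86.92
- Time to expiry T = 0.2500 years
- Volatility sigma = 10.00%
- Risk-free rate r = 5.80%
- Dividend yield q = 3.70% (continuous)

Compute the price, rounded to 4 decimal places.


d1 = (ln(S/K) + (r - q + 0.5*sigma^2) * T) / (sigma * sqrt(T)) = 2.83137962
d2 = d1 - sigma * sqrt(T) = 2.78137962
exp(-rT) = 0.98560462; exp(-qT) = 0.99079265
C = S_0 * exp(-qT) * N(d1) - K * exp(-rT) * N(d2)
N(d1) = 0.99768262; N(d2) = 0.99729358
C = 99.4900 * 0.99079265 * 0.99768262 - 86.9200 * 0.98560462 * 0.99729358 = 12.9086

Answer: Price = 12.9086


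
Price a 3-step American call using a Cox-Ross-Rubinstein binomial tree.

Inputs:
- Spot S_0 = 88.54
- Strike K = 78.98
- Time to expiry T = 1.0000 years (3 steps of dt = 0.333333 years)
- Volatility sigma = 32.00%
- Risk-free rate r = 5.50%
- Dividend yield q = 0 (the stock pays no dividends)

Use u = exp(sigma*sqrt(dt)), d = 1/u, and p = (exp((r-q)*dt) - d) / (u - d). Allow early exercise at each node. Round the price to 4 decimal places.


dt = T/N = 0.333333
u = exp(sigma*sqrt(dt)) = 1.202920; d = 1/u = 0.831310
p = (exp((r-q)*dt) - d) / (u - d) = 0.503733
Discount per step: exp(-r*dt) = 0.981834
Stock lattice S(k, i) with i counting down-moves:
  k=0: S(0,0) = 88.5400
  k=1: S(1,0) = 106.5066; S(1,1) = 73.6042
  k=2: S(2,0) = 128.1189; S(2,1) = 88.5400; S(2,2) = 61.1879
  k=3: S(3,0) = 154.1168; S(3,1) = 106.5066; S(3,2) = 73.6042; S(3,3) = 50.8662
Terminal payoffs V(N, i) = max(S_T - K, 0):
  V(3,0) = 75.136789; V(3,1) = 27.526553; V(3,2) = 0.000000; V(3,3) = 0.000000
Backward induction: V(k, i) = exp(-r*dt) * [p * V(k+1, i) + (1-p) * V(k+1, i+1)]; then take max(V_cont, immediate exercise) for American.
  V(2,0) = exp(-r*dt) * [p*75.136789 + (1-p)*27.526553] = 50.573657; exercise = 49.138882; V(2,0) = max -> 50.573657
  V(2,1) = exp(-r*dt) * [p*27.526553 + (1-p)*0.000000] = 13.614134; exercise = 9.560000; V(2,1) = max -> 13.614134
  V(2,2) = exp(-r*dt) * [p*0.000000 + (1-p)*0.000000] = 0.000000; exercise = 0.000000; V(2,2) = max -> 0.000000
  V(1,0) = exp(-r*dt) * [p*50.573657 + (1-p)*13.614134] = 31.646325; exercise = 27.526553; V(1,0) = max -> 31.646325
  V(1,1) = exp(-r*dt) * [p*13.614134 + (1-p)*0.000000] = 6.733304; exercise = 0.000000; V(1,1) = max -> 6.733304
  V(0,0) = exp(-r*dt) * [p*31.646325 + (1-p)*6.733304] = 18.932513; exercise = 9.560000; V(0,0) = max -> 18.932513

Answer: Price = V(0,0) = 18.9325


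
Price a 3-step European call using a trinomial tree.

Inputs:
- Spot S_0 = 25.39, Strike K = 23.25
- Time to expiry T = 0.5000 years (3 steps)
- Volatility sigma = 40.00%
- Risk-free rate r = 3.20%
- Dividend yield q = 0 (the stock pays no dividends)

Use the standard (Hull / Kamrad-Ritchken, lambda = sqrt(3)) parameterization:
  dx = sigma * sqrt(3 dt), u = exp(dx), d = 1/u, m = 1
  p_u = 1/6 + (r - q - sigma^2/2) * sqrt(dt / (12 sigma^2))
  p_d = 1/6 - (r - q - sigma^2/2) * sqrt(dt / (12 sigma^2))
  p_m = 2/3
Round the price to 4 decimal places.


dt = T/N = 0.166667; dx = sigma*sqrt(3*dt) = 0.282843
u = exp(dx) = 1.326896; d = 1/u = 0.753638
p_u = 0.152525, p_m = 0.666667, p_d = 0.180809
Discount per step: exp(-r*dt) = 0.994681
Stock lattice S(k, j) with j the centered position index:
  k=0: S(0,+0) = 25.3900
  k=1: S(1,-1) = 19.1349; S(1,+0) = 25.3900; S(1,+1) = 33.6899
  k=2: S(2,-2) = 14.4208; S(2,-1) = 19.1349; S(2,+0) = 25.3900; S(2,+1) = 33.6899; S(2,+2) = 44.7030
  k=3: S(3,-3) = 10.8680; S(3,-2) = 14.4208; S(3,-1) = 19.1349; S(3,+0) = 25.3900; S(3,+1) = 33.6899; S(3,+2) = 44.7030; S(3,+3) = 59.3163
Terminal payoffs V(N, j) = max(S_T - K, 0):
  V(3,-3) = 0.000000; V(3,-2) = 0.000000; V(3,-1) = 0.000000; V(3,+0) = 2.140000; V(3,+1) = 10.439901; V(3,+2) = 21.453009; V(3,+3) = 36.066264
Backward induction: V(k, j) = exp(-r*dt) * [p_u * V(k+1, j+1) + p_m * V(k+1, j) + p_d * V(k+1, j-1)]
  V(2,-2) = exp(-r*dt) * [p_u*0.000000 + p_m*0.000000 + p_d*0.000000] = 0.000000
  V(2,-1) = exp(-r*dt) * [p_u*2.140000 + p_m*0.000000 + p_d*0.000000] = 0.324666
  V(2,+0) = exp(-r*dt) * [p_u*10.439901 + p_m*2.140000 + p_d*0.000000] = 3.002949
  V(2,+1) = exp(-r*dt) * [p_u*21.453009 + p_m*10.439901 + p_d*2.140000] = 10.562491
  V(2,+2) = exp(-r*dt) * [p_u*36.066264 + p_m*21.453009 + p_d*10.439901] = 21.575247
  V(1,-1) = exp(-r*dt) * [p_u*3.002949 + p_m*0.324666 + p_d*0.000000] = 0.670880
  V(1,+0) = exp(-r*dt) * [p_u*10.562491 + p_m*3.002949 + p_d*0.324666] = 3.652177
  V(1,+1) = exp(-r*dt) * [p_u*21.575247 + p_m*10.562491 + p_d*3.002949] = 10.817527
  V(0,+0) = exp(-r*dt) * [p_u*10.817527 + p_m*3.652177 + p_d*0.670880] = 4.183652

Answer: Price = V(0,0) = 4.1837


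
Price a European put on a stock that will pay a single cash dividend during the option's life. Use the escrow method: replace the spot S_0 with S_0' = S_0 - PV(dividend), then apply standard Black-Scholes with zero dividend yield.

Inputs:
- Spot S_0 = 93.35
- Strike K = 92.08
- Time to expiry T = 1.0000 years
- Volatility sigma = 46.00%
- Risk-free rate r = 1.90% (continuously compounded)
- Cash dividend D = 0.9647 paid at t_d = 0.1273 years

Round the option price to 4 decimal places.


Answer: Price = 15.6194

Derivation:
PV(D) = D * exp(-r * t_d) = 0.9647 * 0.99758422 = 0.96236950
S_0' = S_0 - PV(D) = 93.3500 - 0.96236950 = 92.38763050
d1 = (ln(S_0'/K) + (r + sigma^2/2)*T) / (sigma*sqrt(T)) = 0.27855508
d2 = d1 - sigma*sqrt(T) = -0.18144492
exp(-rT) = 0.98117936
N(-d1) = 0.39029315; N(-d2) = 0.57199082
P = K * exp(-rT) * N(-d2) - S_0' * N(-d1) = 92.0800 * 0.98117936 * 0.57199082 - 92.38763050 * 0.39029315 = 15.6194


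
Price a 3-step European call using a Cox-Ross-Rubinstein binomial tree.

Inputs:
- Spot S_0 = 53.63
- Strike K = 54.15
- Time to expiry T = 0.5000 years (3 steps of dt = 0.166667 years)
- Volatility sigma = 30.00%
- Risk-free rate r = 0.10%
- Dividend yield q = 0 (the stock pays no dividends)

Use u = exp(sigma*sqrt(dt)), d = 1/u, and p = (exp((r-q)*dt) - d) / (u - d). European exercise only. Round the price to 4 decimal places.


Answer: Price = V(0,0) = 4.6895

Derivation:
dt = T/N = 0.166667
u = exp(sigma*sqrt(dt)) = 1.130290; d = 1/u = 0.884728
p = (exp((r-q)*dt) - d) / (u - d) = 0.470098
Discount per step: exp(-r*dt) = 0.999833
Stock lattice S(k, i) with i counting down-moves:
  k=0: S(0,0) = 53.6300
  k=1: S(1,0) = 60.6175; S(1,1) = 47.4480
  k=2: S(2,0) = 68.5153; S(2,1) = 53.6300; S(2,2) = 41.9786
  k=3: S(3,0) = 77.4422; S(3,1) = 60.6175; S(3,2) = 47.4480; S(3,3) = 37.1397
Terminal payoffs V(N, i) = max(S_T - K, 0):
  V(3,0) = 23.292217; V(3,1) = 6.467468; V(3,2) = 0.000000; V(3,3) = 0.000000
Backward induction: V(k, i) = exp(-r*dt) * [p * V(k+1, i) + (1-p) * V(k+1, i+1)].
  V(2,0) = exp(-r*dt) * [p*23.292217 + (1-p)*6.467468] = 14.374359
  V(2,1) = exp(-r*dt) * [p*6.467468 + (1-p)*0.000000] = 3.039839
  V(2,2) = exp(-r*dt) * [p*0.000000 + (1-p)*0.000000] = 0.000000
  V(1,0) = exp(-r*dt) * [p*14.374359 + (1-p)*3.039839] = 8.366784
  V(1,1) = exp(-r*dt) * [p*3.039839 + (1-p)*0.000000] = 1.428785
  V(0,0) = exp(-r*dt) * [p*8.366784 + (1-p)*1.428785] = 4.689546
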